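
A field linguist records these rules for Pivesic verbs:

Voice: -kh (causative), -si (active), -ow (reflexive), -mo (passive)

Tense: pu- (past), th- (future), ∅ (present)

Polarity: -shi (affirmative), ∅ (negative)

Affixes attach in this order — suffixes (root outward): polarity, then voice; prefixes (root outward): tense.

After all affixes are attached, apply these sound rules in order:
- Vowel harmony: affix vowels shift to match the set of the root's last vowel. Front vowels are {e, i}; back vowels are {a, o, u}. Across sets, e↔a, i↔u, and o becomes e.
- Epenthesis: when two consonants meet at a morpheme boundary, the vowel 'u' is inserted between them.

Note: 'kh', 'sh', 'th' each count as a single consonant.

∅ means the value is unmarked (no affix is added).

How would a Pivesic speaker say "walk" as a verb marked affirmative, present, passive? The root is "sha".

Attach polarity affirmative -shi → shashi.
Attach voice passive -mo → shashimo.
tense = present: zero marking, form stays shashimo.
Apply vowel harmony: shashimo → shashumo.
Epenthesis: no change.

shashumo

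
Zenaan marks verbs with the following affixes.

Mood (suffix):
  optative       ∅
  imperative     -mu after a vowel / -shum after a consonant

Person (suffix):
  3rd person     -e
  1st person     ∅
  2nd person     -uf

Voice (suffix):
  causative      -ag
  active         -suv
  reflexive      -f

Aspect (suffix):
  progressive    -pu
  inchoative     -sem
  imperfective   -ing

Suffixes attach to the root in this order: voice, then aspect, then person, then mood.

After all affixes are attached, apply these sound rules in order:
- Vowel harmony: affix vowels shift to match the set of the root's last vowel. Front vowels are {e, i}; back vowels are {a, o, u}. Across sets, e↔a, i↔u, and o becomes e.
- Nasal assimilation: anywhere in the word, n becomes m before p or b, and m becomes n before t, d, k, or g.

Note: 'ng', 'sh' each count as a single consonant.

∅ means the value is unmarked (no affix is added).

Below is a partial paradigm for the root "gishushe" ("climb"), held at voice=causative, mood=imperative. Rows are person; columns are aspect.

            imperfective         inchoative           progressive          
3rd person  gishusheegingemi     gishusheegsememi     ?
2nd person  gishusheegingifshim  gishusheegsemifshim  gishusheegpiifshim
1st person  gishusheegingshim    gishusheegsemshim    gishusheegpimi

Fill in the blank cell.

gishusheegpiemi

Attach voice causative -ag → gishusheag.
Attach aspect progressive -pu → gishusheagpu.
Attach person 3rd person -e → gishusheagpue.
Attach mood imperative -mu (after vowel 'e') → gishusheagpuemu.
Apply vowel harmony: gishusheagpuemu → gishusheegpiemi.
Nasal assimilation: no change.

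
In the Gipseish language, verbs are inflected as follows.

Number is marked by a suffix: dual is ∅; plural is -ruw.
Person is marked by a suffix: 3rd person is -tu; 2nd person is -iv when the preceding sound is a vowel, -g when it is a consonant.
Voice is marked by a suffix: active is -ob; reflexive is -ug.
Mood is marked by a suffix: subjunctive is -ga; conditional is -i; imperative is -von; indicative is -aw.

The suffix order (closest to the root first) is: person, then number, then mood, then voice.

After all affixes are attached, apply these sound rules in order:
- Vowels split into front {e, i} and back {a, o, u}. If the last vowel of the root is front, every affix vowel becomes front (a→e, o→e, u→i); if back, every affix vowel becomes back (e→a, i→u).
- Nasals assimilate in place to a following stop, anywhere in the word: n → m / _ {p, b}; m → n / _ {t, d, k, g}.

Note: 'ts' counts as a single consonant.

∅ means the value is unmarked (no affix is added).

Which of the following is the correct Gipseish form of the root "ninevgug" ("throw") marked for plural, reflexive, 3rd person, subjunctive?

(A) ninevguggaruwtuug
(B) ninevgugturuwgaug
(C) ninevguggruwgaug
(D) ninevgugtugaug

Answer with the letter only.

Attach person 3rd person -tu → ninevgugtu.
Attach number plural -ruw → ninevgugturuw.
Attach mood subjunctive -ga → ninevgugturuwga.
Attach voice reflexive -ug → ninevgugturuwgaug.
Vowel harmony: no change.
Nasal assimilation: no change.
So the correct form is ninevgugturuwgaug, option (B).
(A) ninevguggaruwtuug is wrong: it has the affixes in the wrong order.
(C) ninevguggruwgaug is wrong: it uses 2nd person instead of 3rd person for person.
(D) ninevgugtugaug is wrong: it uses dual instead of plural for number.

B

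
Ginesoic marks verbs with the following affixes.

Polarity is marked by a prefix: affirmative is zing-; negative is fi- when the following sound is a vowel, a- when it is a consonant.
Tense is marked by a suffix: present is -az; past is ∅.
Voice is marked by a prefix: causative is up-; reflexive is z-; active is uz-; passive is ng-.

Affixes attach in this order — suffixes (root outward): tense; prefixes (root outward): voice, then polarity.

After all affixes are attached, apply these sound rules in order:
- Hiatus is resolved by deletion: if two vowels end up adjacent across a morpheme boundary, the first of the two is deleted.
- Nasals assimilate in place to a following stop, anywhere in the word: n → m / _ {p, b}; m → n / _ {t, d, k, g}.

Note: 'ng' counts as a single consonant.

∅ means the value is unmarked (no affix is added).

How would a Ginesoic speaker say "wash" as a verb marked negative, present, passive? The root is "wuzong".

angwuzongaz

Attach voice passive ng- → ngwuzong.
Attach tense present -az → ngwuzongaz.
Attach polarity negative a- (before consonant 'ng') → angwuzongaz.
Vowel deletion: no change.
Nasal assimilation: no change.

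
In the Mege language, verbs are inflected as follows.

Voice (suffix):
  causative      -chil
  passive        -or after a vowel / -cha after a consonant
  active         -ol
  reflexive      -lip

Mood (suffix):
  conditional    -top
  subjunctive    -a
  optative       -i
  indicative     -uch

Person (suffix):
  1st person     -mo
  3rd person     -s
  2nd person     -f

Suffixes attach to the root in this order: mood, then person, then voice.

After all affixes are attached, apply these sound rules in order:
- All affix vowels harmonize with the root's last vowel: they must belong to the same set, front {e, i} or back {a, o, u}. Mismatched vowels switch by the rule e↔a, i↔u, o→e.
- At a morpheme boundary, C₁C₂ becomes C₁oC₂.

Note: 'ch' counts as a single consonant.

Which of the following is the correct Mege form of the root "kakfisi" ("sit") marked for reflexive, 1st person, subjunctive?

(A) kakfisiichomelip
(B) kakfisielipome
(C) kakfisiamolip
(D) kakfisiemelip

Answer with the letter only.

D

Attach mood subjunctive -a → kakfisia.
Attach person 1st person -mo → kakfisiamo.
Attach voice reflexive -lip → kakfisiamolip.
Apply vowel harmony: kakfisiamolip → kakfisiemelip.
Epenthesis: no change.
So the correct form is kakfisiemelip, option (D).
(A) kakfisiichomelip is wrong: it uses indicative instead of subjunctive for mood.
(B) kakfisielipome is wrong: it has the affixes in the wrong order.
(C) kakfisiamolip is wrong: it fails to apply the sound rule(s).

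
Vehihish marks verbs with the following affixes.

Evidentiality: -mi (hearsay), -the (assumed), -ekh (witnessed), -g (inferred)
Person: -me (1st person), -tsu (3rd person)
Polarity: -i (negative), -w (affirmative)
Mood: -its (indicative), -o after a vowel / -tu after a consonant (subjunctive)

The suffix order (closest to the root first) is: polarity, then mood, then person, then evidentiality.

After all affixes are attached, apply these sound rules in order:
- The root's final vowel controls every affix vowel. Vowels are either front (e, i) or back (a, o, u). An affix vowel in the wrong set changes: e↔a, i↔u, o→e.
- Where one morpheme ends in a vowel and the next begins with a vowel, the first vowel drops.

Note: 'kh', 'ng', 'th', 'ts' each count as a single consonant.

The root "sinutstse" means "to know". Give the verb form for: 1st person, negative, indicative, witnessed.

sinutstsitsmekh

Attach polarity negative -i → sinutstsei.
Attach mood indicative -its → sinutstseiits.
Attach person 1st person -me → sinutstseiitsme.
Attach evidentiality witnessed -ekh → sinutstseiitsmeekh.
Vowel harmony: no change.
Apply vowel deletion: sinutstseiitsmeekh → sinutstsitsmekh.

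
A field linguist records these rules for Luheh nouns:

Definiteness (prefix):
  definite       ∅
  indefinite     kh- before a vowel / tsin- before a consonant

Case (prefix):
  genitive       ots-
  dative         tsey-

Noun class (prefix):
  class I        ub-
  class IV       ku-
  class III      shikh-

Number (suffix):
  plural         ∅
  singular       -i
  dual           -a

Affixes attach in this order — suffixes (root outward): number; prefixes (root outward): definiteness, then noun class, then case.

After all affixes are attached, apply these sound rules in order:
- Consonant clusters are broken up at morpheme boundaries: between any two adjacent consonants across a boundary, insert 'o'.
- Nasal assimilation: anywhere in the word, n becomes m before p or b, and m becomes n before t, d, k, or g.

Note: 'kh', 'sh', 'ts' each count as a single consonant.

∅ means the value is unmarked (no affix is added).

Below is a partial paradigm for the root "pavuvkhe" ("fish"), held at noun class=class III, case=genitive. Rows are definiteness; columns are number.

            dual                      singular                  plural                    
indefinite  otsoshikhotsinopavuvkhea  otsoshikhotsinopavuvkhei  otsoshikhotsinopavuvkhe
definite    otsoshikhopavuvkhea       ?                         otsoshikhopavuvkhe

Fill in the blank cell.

definiteness = definite: zero marking, form stays pavuvkhe.
Attach noun class class III shikh- → shikhpavuvkhe.
Attach number singular -i → shikhpavuvkhei.
Attach case genitive ots- → otsshikhpavuvkhei.
Apply epenthesis: otsshikhpavuvkhei → otsoshikhopavuvkhei.
Nasal assimilation: no change.

otsoshikhopavuvkhei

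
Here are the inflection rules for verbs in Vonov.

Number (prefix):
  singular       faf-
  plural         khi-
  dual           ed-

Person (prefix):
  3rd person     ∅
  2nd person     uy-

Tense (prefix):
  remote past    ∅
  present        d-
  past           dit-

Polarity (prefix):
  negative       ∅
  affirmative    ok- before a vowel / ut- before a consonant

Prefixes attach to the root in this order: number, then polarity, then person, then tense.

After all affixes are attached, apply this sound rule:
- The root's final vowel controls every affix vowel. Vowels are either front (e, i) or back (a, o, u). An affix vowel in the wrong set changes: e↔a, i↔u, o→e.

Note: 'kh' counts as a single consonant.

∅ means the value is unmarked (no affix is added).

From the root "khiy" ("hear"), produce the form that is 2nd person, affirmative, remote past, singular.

iyitfefkhiy

Attach number singular faf- → fafkhiy.
Attach polarity affirmative ut- (before consonant 'f') → utfafkhiy.
Attach person 2nd person uy- → uyutfafkhiy.
tense = remote past: zero marking, form stays uyutfafkhiy.
Apply vowel harmony: uyutfafkhiy → iyitfefkhiy.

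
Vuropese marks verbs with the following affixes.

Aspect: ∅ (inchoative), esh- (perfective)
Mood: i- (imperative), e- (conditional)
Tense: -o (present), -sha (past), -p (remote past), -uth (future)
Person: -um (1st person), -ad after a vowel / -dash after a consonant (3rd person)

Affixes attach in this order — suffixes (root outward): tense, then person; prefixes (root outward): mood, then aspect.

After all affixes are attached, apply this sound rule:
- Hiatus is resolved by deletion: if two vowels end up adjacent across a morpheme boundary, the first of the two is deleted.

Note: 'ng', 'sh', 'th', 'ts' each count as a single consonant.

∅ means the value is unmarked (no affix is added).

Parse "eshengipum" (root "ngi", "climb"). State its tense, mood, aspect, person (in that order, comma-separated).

remote past, conditional, perfective, 1st person

Segment: esh-e-ngi-p-um.
tense: -p → remote past.
mood: e- → conditional.
aspect: esh- → perfective.
person: -um → 1st person.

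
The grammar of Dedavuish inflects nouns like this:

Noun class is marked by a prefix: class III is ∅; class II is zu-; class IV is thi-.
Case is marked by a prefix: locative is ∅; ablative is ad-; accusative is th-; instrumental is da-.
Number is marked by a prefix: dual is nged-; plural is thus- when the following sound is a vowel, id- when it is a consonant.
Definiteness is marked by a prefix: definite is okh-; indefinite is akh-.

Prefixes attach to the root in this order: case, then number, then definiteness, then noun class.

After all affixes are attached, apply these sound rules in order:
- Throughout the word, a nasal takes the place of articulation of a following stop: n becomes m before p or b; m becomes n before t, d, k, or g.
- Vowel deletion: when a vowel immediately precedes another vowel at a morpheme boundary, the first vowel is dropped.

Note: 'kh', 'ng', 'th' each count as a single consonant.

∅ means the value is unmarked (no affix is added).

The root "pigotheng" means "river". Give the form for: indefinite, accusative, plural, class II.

Attach case accusative th- → thpigotheng.
Attach number plural id- (before consonant 'th') → idthpigotheng.
Attach definiteness indefinite akh- → akhidthpigotheng.
Attach noun class class II zu- → zuakhidthpigotheng.
Nasal assimilation: no change.
Apply vowel deletion: zuakhidthpigotheng → zakhidthpigotheng.

zakhidthpigotheng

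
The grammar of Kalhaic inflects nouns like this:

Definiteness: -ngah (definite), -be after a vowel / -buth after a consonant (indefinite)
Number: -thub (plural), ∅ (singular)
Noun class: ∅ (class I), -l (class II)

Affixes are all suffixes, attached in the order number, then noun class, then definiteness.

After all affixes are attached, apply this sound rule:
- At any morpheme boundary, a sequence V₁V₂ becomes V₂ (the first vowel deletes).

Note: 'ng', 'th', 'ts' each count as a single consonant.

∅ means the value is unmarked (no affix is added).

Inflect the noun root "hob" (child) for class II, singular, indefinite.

number = singular: zero marking, form stays hob.
Attach noun class class II -l → hobl.
Attach definiteness indefinite -buth (after consonant 'l') → hoblbuth.
Vowel deletion: no change.

hoblbuth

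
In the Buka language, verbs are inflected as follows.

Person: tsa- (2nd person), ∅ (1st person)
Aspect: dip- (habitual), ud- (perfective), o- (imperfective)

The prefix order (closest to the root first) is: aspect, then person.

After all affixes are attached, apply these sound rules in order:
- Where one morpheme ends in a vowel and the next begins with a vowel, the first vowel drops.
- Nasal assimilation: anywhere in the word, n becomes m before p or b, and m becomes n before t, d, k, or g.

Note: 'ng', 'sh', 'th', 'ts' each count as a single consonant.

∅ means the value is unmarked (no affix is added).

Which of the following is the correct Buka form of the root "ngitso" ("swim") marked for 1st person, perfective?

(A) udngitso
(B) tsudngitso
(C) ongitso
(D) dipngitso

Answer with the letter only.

Attach aspect perfective ud- → udngitso.
person = 1st person: zero marking, form stays udngitso.
Vowel deletion: no change.
Nasal assimilation: no change.
So the correct form is udngitso, option (A).
(B) tsudngitso is wrong: it uses 2nd person instead of 1st person for person.
(C) ongitso is wrong: it uses imperfective instead of perfective for aspect.
(D) dipngitso is wrong: it uses habitual instead of perfective for aspect.

A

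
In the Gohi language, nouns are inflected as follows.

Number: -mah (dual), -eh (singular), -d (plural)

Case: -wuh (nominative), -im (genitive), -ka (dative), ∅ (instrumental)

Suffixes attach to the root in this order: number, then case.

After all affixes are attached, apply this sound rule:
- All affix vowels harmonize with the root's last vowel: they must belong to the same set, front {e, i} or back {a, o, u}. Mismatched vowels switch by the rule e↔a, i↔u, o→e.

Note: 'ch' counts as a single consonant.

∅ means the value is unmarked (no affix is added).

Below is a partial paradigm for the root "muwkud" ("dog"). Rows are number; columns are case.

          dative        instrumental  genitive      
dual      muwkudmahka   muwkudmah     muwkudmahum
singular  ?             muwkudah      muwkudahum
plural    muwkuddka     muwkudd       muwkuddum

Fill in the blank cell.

muwkudahka

Attach number singular -eh → muwkudeh.
Attach case dative -ka → muwkudehka.
Apply vowel harmony: muwkudehka → muwkudahka.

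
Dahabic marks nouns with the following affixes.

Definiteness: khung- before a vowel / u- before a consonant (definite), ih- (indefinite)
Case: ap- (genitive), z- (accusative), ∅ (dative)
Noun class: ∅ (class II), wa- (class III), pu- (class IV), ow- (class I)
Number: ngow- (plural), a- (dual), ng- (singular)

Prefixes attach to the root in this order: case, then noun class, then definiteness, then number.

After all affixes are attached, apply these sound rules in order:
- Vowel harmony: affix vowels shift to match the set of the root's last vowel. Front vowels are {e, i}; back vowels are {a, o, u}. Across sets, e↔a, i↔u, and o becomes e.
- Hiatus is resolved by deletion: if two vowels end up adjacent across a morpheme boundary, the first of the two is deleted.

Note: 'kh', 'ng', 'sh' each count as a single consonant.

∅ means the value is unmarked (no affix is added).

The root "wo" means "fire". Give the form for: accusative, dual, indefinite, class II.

uhzwo

Attach case accusative z- → zwo.
noun class = class II: zero marking, form stays zwo.
Attach definiteness indefinite ih- → ihzwo.
Attach number dual a- → aihzwo.
Apply vowel harmony: aihzwo → auhzwo.
Apply vowel deletion: auhzwo → uhzwo.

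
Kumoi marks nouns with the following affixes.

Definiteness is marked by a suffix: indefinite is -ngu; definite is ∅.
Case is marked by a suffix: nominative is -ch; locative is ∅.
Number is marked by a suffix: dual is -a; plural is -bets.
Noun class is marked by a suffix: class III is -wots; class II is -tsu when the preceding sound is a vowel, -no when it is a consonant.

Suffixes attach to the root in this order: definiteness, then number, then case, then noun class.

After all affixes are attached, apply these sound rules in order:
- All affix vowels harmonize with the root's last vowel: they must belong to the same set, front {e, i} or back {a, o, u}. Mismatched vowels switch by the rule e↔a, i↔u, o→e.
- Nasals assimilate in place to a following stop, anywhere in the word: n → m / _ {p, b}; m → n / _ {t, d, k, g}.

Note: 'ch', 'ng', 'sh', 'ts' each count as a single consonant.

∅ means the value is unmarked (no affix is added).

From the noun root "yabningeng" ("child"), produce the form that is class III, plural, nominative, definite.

yabningengbetschwets

definiteness = definite: zero marking, form stays yabningeng.
Attach number plural -bets → yabningengbets.
Attach case nominative -ch → yabningengbetsch.
Attach noun class class III -wots → yabningengbetschwots.
Apply vowel harmony: yabningengbetschwots → yabningengbetschwets.
Nasal assimilation: no change.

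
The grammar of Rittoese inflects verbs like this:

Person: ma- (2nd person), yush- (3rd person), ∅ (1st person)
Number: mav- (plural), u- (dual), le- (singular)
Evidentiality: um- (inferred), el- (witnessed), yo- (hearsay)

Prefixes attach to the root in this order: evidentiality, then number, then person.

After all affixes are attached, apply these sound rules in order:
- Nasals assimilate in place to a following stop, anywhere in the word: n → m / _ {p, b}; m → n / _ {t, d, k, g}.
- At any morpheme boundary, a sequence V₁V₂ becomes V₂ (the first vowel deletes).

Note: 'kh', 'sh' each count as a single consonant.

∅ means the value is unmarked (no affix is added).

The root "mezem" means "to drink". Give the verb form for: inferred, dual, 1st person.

Attach evidentiality inferred um- → ummezem.
Attach number dual u- → uummezem.
person = 1st person: zero marking, form stays uummezem.
Nasal assimilation: no change.
Apply vowel deletion: uummezem → ummezem.

ummezem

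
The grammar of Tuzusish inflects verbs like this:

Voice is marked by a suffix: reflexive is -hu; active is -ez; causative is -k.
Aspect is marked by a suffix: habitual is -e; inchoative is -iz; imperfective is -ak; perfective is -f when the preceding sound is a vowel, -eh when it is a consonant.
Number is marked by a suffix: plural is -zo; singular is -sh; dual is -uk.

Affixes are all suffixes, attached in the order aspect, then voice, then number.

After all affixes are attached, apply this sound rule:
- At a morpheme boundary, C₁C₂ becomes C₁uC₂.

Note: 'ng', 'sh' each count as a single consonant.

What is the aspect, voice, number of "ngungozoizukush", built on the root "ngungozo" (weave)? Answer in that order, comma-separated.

Segment: ngungozo-iz-k-sh.
aspect: -iz → inchoative.
voice: -k → causative.
number: -sh → singular.

inchoative, causative, singular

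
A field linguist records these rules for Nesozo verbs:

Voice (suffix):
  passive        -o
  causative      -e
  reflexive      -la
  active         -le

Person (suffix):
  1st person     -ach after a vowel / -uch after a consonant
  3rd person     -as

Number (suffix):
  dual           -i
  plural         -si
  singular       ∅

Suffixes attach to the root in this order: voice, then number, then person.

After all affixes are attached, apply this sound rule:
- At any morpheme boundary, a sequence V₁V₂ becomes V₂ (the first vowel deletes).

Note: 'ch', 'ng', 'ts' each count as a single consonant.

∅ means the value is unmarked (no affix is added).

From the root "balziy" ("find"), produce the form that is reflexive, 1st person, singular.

Attach voice reflexive -la → balziyla.
number = singular: zero marking, form stays balziyla.
Attach person 1st person -ach (after vowel 'a') → balziylaach.
Apply vowel deletion: balziylaach → balziylach.

balziylach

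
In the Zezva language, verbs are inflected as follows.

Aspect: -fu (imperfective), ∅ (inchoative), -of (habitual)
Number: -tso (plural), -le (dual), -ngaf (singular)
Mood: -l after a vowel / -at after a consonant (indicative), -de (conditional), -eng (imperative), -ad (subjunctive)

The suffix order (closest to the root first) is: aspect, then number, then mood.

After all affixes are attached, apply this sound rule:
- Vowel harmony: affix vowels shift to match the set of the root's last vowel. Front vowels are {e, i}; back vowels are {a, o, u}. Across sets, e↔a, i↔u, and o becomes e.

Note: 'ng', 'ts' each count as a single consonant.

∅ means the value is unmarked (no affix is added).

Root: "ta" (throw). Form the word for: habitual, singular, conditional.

taofngafda

Attach aspect habitual -of → taof.
Attach number singular -ngaf → taofngaf.
Attach mood conditional -de → taofngafde.
Apply vowel harmony: taofngafde → taofngafda.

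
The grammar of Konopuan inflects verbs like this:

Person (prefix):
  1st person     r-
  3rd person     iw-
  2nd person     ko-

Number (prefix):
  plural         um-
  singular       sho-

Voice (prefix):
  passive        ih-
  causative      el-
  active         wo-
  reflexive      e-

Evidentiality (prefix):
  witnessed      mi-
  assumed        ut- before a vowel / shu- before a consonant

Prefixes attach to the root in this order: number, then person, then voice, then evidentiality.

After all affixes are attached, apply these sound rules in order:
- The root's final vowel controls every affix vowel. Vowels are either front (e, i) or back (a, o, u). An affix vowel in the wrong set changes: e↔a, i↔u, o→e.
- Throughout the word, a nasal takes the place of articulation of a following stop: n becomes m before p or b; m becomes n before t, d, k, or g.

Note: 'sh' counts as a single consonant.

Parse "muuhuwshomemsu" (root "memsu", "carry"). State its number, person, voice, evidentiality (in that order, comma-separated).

Segment: mi-ih-iw-sho-memsu.
number: sho- → singular.
person: iw- → 3rd person.
voice: ih- → passive.
evidentiality: mi- → witnessed.

singular, 3rd person, passive, witnessed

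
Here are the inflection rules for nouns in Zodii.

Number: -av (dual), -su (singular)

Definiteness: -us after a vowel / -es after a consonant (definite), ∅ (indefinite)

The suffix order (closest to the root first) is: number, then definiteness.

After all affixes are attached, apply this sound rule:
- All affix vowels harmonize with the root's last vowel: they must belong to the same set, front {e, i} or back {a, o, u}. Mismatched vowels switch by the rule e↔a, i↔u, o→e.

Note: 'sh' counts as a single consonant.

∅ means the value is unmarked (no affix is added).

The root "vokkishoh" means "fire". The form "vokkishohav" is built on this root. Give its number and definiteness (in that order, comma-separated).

Segment: vokkishoh-av.
number: -av → dual.
definiteness: ∅ → indefinite.

dual, indefinite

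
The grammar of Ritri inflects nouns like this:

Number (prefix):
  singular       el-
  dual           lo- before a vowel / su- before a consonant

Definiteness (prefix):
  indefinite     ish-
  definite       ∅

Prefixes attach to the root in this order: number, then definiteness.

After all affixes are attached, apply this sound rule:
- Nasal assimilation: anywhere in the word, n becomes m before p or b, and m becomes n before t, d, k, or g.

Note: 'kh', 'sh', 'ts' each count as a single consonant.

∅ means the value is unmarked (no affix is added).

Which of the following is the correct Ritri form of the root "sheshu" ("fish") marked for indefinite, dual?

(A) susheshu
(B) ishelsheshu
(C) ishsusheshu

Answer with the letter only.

Attach number dual su- (before consonant 'sh') → susheshu.
Attach definiteness indefinite ish- → ishsusheshu.
Nasal assimilation: no change.
So the correct form is ishsusheshu, option (C).
(A) susheshu is wrong: it uses definite instead of indefinite for definiteness.
(B) ishelsheshu is wrong: it uses singular instead of dual for number.

C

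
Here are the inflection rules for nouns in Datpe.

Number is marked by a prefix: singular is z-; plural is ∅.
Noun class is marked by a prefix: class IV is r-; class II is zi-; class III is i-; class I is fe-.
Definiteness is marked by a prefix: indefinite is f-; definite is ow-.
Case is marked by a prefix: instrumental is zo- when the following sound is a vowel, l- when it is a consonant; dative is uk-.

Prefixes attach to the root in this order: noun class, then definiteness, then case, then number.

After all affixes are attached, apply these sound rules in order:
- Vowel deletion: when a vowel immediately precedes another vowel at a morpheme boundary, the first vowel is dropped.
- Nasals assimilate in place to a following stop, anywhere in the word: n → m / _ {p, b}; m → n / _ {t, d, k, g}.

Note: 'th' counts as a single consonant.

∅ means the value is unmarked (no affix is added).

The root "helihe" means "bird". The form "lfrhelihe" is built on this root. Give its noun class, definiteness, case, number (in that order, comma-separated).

class IV, indefinite, instrumental, plural

Segment: l-f-r-helihe.
noun class: r- → class IV.
definiteness: f- → indefinite.
case: zo/l- → instrumental.
number: ∅ → plural.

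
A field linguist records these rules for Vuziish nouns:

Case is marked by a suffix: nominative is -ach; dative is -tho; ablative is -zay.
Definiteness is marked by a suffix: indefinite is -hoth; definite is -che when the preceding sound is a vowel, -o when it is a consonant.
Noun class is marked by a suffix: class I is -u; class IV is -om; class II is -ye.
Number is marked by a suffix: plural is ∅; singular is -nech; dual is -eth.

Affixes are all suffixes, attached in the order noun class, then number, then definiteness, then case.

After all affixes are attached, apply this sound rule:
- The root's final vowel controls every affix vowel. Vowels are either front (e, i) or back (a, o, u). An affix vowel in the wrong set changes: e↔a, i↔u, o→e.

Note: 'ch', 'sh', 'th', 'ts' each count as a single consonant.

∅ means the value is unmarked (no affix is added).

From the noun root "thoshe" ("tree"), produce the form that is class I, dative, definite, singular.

thosheinechethe

Attach noun class class I -u → thosheu.
Attach number singular -nech → thosheunech.
Attach definiteness definite -o (after consonant 'ch') → thosheunecho.
Attach case dative -tho → thosheunechotho.
Apply vowel harmony: thosheunechotho → thosheinechethe.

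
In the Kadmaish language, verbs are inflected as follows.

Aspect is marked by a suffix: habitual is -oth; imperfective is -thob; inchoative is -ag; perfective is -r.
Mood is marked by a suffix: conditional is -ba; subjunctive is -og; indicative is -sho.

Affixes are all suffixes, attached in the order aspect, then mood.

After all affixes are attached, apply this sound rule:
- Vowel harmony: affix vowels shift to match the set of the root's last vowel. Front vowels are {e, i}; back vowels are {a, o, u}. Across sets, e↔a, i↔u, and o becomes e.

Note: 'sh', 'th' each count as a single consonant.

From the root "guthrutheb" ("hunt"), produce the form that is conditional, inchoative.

Attach aspect inchoative -ag → guthruthebag.
Attach mood conditional -ba → guthruthebagba.
Apply vowel harmony: guthruthebagba → guthruthebegbe.

guthruthebegbe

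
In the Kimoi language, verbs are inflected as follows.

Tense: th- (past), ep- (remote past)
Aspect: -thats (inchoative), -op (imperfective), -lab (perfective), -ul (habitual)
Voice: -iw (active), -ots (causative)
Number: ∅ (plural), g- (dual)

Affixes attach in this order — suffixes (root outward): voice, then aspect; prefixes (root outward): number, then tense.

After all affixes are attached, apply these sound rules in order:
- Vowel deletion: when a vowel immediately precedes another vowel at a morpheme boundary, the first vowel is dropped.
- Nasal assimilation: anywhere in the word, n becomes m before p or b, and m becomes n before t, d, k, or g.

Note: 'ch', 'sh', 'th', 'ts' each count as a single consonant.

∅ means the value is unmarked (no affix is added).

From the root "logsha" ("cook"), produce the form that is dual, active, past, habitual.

thglogshiwul

Attach voice active -iw → logshaiw.
Attach number dual g- → glogshaiw.
Attach tense past th- → thglogshaiw.
Attach aspect habitual -ul → thglogshaiwul.
Apply vowel deletion: thglogshaiwul → thglogshiwul.
Nasal assimilation: no change.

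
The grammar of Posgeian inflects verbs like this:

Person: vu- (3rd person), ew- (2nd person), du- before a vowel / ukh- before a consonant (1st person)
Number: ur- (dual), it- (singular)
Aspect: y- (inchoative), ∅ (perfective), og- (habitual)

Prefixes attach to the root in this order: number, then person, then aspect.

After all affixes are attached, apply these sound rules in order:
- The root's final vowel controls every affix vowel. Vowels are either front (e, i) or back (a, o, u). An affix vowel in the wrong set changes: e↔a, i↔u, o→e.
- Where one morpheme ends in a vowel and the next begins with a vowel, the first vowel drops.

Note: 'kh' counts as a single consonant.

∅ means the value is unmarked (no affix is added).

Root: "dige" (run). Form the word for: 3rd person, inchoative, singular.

yvitdige

Attach number singular it- → itdige.
Attach person 3rd person vu- → vuitdige.
Attach aspect inchoative y- → yvuitdige.
Apply vowel harmony: yvuitdige → yviitdige.
Apply vowel deletion: yviitdige → yvitdige.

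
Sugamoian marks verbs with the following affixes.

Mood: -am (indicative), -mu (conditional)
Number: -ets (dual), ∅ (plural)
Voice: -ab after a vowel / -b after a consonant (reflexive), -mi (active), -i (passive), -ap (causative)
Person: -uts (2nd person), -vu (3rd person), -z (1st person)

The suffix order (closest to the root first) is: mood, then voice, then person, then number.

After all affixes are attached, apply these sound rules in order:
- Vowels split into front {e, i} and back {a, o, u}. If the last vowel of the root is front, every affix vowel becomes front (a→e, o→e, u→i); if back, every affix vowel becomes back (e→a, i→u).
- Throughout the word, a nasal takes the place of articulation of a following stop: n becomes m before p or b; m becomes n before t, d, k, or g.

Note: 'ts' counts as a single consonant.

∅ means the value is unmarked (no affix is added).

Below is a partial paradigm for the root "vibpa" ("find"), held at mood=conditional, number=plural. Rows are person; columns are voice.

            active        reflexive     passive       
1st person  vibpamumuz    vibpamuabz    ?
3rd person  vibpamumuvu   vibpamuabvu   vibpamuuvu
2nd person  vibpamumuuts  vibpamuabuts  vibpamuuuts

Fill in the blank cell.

Attach mood conditional -mu → vibpamu.
Attach voice passive -i → vibpamui.
Attach person 1st person -z → vibpamuiz.
number = plural: zero marking, form stays vibpamuiz.
Apply vowel harmony: vibpamuiz → vibpamuuz.
Nasal assimilation: no change.

vibpamuuz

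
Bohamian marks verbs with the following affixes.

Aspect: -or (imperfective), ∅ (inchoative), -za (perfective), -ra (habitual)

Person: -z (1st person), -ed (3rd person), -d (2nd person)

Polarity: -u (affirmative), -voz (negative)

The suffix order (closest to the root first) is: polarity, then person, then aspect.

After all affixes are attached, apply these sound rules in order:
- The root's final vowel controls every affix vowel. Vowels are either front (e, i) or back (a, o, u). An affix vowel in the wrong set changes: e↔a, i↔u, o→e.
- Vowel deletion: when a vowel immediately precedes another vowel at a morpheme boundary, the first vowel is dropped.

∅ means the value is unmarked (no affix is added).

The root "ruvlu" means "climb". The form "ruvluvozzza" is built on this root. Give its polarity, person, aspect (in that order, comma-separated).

Segment: ruvlu-voz-z-za.
polarity: -voz → negative.
person: -z → 1st person.
aspect: -za → perfective.

negative, 1st person, perfective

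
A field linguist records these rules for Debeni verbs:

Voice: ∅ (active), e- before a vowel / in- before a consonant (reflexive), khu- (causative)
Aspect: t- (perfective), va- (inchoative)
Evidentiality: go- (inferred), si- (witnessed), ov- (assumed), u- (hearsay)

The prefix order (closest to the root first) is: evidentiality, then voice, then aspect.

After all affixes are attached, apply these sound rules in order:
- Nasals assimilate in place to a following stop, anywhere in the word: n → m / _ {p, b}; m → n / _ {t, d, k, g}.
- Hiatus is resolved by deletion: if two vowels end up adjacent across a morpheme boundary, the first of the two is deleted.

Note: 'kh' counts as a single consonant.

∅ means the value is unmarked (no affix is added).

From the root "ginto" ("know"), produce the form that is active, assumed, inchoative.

Attach evidentiality assumed ov- → ovginto.
voice = active: zero marking, form stays ovginto.
Attach aspect inchoative va- → vaovginto.
Nasal assimilation: no change.
Apply vowel deletion: vaovginto → vovginto.

vovginto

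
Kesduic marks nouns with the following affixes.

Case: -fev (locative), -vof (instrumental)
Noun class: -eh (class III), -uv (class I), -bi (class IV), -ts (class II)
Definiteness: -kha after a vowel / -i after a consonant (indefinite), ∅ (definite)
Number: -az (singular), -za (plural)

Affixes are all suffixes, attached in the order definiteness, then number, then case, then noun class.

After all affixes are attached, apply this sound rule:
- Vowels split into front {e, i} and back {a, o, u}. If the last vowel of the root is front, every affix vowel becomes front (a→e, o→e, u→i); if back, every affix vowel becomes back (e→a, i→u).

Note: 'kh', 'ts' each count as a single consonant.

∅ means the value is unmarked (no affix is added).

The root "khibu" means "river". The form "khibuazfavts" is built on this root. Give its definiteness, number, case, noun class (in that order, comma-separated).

Segment: khibu-az-fev-ts.
definiteness: ∅ → definite.
number: -az → singular.
case: -fev → locative.
noun class: -ts → class II.

definite, singular, locative, class II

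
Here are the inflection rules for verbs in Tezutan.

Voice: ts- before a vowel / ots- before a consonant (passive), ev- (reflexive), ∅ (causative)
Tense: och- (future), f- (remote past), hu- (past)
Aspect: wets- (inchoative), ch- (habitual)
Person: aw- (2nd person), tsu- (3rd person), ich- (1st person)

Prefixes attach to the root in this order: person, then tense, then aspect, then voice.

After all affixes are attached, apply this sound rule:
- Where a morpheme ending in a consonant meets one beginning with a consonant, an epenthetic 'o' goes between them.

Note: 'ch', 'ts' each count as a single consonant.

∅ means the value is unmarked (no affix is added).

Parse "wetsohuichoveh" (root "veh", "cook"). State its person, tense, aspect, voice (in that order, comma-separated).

1st person, past, inchoative, causative

Segment: wets-hu-ich-veh.
person: ich- → 1st person.
tense: hu- → past.
aspect: wets- → inchoative.
voice: ∅ → causative.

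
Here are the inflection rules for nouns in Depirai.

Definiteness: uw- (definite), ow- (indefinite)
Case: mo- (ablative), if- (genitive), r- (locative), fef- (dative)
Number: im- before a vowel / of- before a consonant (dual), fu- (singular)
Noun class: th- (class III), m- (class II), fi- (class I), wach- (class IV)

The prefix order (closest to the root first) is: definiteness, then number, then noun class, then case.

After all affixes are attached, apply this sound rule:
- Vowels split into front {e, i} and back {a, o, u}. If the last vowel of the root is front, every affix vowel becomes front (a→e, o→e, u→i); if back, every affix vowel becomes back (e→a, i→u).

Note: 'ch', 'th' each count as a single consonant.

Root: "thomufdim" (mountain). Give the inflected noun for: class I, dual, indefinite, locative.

Attach definiteness indefinite ow- → owthomufdim.
Attach number dual im- (before vowel 'o') → imowthomufdim.
Attach noun class class I fi- → fiimowthomufdim.
Attach case locative r- → rfiimowthomufdim.
Apply vowel harmony: rfiimowthomufdim → rfiimewthomufdim.

rfiimewthomufdim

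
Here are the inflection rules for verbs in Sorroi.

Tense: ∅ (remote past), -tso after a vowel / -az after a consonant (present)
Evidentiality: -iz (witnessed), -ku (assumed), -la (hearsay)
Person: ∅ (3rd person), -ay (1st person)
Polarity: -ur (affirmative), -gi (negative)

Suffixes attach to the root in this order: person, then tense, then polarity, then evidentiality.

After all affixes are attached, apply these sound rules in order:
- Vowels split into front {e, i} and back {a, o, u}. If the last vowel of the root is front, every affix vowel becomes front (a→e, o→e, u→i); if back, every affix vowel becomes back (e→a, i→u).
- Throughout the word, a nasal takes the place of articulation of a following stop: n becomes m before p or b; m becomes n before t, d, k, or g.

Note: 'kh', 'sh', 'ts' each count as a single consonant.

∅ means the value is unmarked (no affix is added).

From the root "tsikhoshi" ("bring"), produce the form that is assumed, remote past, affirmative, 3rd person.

person = 3rd person: zero marking, form stays tsikhoshi.
tense = remote past: zero marking, form stays tsikhoshi.
Attach polarity affirmative -ur → tsikhoshiur.
Attach evidentiality assumed -ku → tsikhoshiurku.
Apply vowel harmony: tsikhoshiurku → tsikhoshiirki.
Nasal assimilation: no change.

tsikhoshiirki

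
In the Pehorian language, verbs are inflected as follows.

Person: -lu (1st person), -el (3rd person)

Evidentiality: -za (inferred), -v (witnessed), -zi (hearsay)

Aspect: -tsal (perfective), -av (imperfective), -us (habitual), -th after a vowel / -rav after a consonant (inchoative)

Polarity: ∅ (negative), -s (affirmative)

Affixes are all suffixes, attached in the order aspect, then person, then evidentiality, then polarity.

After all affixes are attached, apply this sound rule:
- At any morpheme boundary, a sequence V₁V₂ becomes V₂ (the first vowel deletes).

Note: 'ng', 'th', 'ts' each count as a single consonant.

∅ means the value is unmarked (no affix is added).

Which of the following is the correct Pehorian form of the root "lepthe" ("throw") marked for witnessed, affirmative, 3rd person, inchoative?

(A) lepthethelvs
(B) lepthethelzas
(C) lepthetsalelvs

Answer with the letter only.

Attach aspect inchoative -th (after vowel 'e') → leptheth.
Attach person 3rd person -el → lepthethel.
Attach evidentiality witnessed -v → lepthethelv.
Attach polarity affirmative -s → lepthethelvs.
Vowel deletion: no change.
So the correct form is lepthethelvs, option (A).
(C) lepthetsalelvs is wrong: it uses perfective instead of inchoative for aspect.
(B) lepthethelzas is wrong: it uses inferred instead of witnessed for evidentiality.

A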